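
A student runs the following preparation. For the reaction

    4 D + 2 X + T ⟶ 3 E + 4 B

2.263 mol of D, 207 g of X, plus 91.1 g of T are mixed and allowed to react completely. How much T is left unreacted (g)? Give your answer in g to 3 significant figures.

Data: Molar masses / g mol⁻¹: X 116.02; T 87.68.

n(D) = 2.263 mol
n(X) = 207.0 / 116.02 = 1.784 mol
n(T) = 91.10 / 87.68 = 1.039 mol
n/ν → D: 0.5658, X: 0.8920, T: 1.039; D is limiting.
T consumed = (1/4) × 2.263 = 0.5658 mol
T remaining = 1.039 − 0.5658 = 0.4732 mol
mass = 0.4732 × 87.68 = 41.49 g

41.5 g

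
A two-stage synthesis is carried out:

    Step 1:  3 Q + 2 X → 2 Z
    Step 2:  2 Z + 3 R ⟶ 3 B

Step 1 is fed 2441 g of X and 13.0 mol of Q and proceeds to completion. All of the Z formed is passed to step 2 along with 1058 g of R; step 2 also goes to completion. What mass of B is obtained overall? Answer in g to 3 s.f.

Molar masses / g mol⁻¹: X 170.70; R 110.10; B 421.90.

4050 g

Step 1:
n(X) = 2441 / 170.70 = 14.30 mol
n(Q) = 13.00 mol
n/ν for X = 14.30/2 = 7.150
n/ν for Q = 13.00/3 = 4.333
Smallest n/ν is Q → limiting reagent.
n(Z) produced = (2/3) × 13.00 = 8.667 mol
Step 2:
n(Z) available = 8.667 mol
n(R) = 1058 / 110.10 = 9.609 mol
n/ν for Z = 8.667/2 = 4.334
n/ν for R = 9.609/3 = 3.203
Smallest n/ν is R → limiting reagent.
n(B) = (3/3) × 9.609 = 9.609 mol
mass = 9.609 × 421.90 = 4054 g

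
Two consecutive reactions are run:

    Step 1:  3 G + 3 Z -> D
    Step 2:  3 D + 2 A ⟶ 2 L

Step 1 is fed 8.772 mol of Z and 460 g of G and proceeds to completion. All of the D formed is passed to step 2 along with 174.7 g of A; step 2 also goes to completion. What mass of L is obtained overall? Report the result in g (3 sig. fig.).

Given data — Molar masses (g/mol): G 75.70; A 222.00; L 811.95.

639 g

Step 1:
n(Z) = 8.772 mol
n(G) = 460.0 / 75.70 = 6.077 mol
n/ν for Z = 8.772/3 = 2.924
n/ν for G = 6.077/3 = 2.026
Smallest n/ν is G → limiting reagent.
n(D) produced = (1/3) × 6.077 = 2.026 mol
Step 2:
n(D) available = 2.026 mol
n(A) = 174.7 / 222.00 = 0.7869 mol
n/ν for D = 2.026/3 = 0.6753
n/ν for A = 0.7869/2 = 0.3935
Smallest n/ν is A → limiting reagent.
n(L) = (2/2) × 0.7869 = 0.7869 mol
mass = 0.7869 × 811.95 = 638.9 g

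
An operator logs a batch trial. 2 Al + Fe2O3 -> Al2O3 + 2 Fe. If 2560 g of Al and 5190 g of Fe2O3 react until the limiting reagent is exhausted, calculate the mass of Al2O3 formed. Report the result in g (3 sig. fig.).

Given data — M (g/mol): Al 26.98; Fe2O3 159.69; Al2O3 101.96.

3310 g

n(Al) = 2560 / 26.98 = 94.89 mol
n(Fe2O3) = 5190 / 159.69 = 32.50 mol
n/ν for Al = 94.89/2 = 47.45
n/ν for Fe2O3 = 32.50/1 = 32.50
Smallest n/ν is Fe2O3 → limiting reagent.
n(Al2O3) = (1/1) × 32.50 = 32.50 mol
mass = 32.50 × 101.96 = 3314 g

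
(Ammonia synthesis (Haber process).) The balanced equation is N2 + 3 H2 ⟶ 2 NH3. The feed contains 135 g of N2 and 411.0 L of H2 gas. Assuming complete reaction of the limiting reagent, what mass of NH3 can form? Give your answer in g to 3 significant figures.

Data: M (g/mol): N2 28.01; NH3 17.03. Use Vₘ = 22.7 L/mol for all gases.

n(N2) = 135.0 / 28.01 = 4.820 mol
n(H2) = 411.0 / 22.7 = 18.11 mol
n/ν → N2: 4.820, H2: 6.037; N2 is limiting.
n(NH3) = (2/1) × 4.820 = 9.640 mol
mass = 9.640 × 17.03 = 164.2 g

164 g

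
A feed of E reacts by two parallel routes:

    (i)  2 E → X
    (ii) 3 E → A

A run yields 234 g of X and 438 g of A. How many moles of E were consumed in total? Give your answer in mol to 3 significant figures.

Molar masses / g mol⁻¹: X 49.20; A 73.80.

n(X) = 234 / 49.20 = 4.756 mol
n(A) = 438 / 73.80 = 5.935 mol
n(E) via (i) = (2/1)×4.756 = 9.512 mol
n(E) via (ii) = (3/1)×5.935 = 17.81 mol
total n(E) = 9.512 + 17.81 = 27.32 mol

27.3 mol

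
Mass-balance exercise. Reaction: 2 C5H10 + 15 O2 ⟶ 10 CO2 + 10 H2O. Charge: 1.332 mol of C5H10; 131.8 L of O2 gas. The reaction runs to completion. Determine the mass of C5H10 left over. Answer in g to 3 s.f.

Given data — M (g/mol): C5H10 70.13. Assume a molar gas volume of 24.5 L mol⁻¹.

43.1 g

n(C5H10) = 1.332 mol
n(O2) = 131.8 / 24.5 = 5.380 mol
n/ν → C5H10: 0.6660, O2: 0.3587; O2 is limiting.
C5H10 consumed = (2/15) × 5.380 = 0.7173 mol
C5H10 remaining = 1.332 − 0.7173 = 0.6147 mol
mass = 0.6147 × 70.13 = 43.11 g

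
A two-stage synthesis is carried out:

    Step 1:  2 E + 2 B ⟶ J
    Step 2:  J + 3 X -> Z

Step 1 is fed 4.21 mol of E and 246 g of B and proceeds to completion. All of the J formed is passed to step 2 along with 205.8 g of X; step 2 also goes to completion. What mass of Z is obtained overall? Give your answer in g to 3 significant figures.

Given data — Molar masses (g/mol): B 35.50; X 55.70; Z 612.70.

755 g

Step 1:
n(E) = 4.210 mol
n(B) = 246.0 / 35.50 = 6.930 mol
n/ν for E = 4.210/2 = 2.105
n/ν for B = 6.930/2 = 3.465
Smallest n/ν is E → limiting reagent.
n(J) produced = (1/2) × 4.210 = 2.105 mol
Step 2:
n(J) available = 2.105 mol
n(X) = 205.8 / 55.70 = 3.695 mol
n/ν for J = 2.105/1 = 2.105
n/ν for X = 3.695/3 = 1.232
Smallest n/ν is X → limiting reagent.
n(Z) = (1/3) × 3.695 = 1.232 mol
mass = 1.232 × 612.70 = 754.8 g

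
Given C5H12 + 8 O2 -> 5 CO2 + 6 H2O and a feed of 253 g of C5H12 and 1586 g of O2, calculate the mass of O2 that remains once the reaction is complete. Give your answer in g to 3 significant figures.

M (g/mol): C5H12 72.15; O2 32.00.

n(C5H12) = 253.0 / 72.15 = 3.507 mol
n(O2) = 1586 / 32.00 = 49.56 mol
n/ν for C5H12 = 3.507/1 = 3.507
n/ν for O2 = 49.56/8 = 6.195
Smallest n/ν is C5H12 → limiting reagent.
O2 consumed = (8/1) × 3.507 = 28.06 mol
O2 remaining = 49.56 − 28.06 = 21.50 mol
mass = 21.50 × 32.00 = 688.0 g

688 g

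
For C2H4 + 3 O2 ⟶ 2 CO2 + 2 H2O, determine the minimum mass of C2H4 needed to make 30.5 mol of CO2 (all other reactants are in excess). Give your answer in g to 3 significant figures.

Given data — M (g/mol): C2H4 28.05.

428 g

n(CO2) = 30.50 mol
n(C2H4) = (1/2) × 30.50 = 15.25 mol
mass = 15.25 × 28.05 = 427.8 g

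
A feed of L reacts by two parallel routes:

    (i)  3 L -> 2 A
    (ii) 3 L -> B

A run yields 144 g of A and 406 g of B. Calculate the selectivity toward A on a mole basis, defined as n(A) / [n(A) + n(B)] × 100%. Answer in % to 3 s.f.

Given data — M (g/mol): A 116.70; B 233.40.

41.5 %

n(A) = 144 / 116.70 = 1.234 mol
n(B) = 406 / 233.40 = 1.740 mol
selectivity = 1.234/(1.234+1.740) × 100 = 41.49 %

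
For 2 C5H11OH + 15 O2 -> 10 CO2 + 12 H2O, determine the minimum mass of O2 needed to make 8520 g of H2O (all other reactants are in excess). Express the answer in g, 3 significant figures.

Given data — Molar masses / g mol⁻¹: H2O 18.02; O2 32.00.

n(H2O) = 8520 / 18.02 = 472.8 mol
n(O2) = (15/12) × 472.8 = 591.0 mol
mass = 591.0 × 32.00 = 18910 g

18900 g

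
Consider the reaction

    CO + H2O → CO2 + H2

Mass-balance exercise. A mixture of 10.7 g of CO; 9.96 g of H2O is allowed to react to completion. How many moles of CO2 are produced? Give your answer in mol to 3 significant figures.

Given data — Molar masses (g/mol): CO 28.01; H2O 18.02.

0.382 mol

n(CO) = 10.70 / 28.01 = 0.3820 mol
n(H2O) = 9.960 / 18.02 = 0.5527 mol
n/ν for CO = 0.3820/1 = 0.3820
n/ν for H2O = 0.5527/1 = 0.5527
Smallest n/ν is CO → limiting reagent.
n(CO2) = (1/1) × 0.3820 = 0.3820 mol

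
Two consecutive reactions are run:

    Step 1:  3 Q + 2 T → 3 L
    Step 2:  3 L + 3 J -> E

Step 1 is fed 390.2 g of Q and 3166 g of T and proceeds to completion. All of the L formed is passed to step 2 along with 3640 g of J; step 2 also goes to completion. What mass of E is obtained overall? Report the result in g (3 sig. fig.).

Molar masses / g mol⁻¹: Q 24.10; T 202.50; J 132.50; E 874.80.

4720 g

Step 1:
n(Q) = 390.2 / 24.10 = 16.19 mol
n(T) = 3166 / 202.50 = 15.63 mol
n/ν → Q: 5.397, T: 7.815; Q is limiting.
n(L) produced = (3/3) × 16.19 = 16.19 mol
Step 2:
n(L) available = 16.19 mol
n(J) = 3640 / 132.50 = 27.47 mol
n/ν → L: 5.397, J: 9.157; L is limiting.
n(E) = (1/3) × 16.19 = 5.397 mol
mass = 5.397 × 874.80 = 4721 g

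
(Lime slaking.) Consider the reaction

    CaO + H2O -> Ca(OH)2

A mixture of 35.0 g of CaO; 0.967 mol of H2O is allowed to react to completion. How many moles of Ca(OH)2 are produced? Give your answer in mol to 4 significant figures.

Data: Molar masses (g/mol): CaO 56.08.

0.6241 mol

n(CaO) = 35.00 / 56.08 = 0.6241 mol
n(H2O) = 0.9670 mol
n/ν for CaO = 0.6241/1 = 0.6241
n/ν for H2O = 0.9670/1 = 0.9670
Smallest n/ν is CaO → limiting reagent.
n(Ca(OH)2) = (1/1) × 0.6241 = 0.6241 mol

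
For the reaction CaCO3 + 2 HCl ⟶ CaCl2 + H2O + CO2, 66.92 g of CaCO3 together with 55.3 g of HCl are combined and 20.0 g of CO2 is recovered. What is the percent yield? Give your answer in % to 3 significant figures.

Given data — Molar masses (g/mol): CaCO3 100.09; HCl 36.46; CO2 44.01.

68.0 %

n(CaCO3) = 66.92 / 100.09 = 0.6686 mol
n(HCl) = 55.30 / 36.46 = 1.517 mol
n/ν → CaCO3: 0.6686, HCl: 0.7585; CaCO3 is limiting.
theoretical n(CO2) = (1/1) × 0.6686 = 0.6686 mol → 29.43 g
% yield = 20.0 / 29.43 × 100 = 67.96 %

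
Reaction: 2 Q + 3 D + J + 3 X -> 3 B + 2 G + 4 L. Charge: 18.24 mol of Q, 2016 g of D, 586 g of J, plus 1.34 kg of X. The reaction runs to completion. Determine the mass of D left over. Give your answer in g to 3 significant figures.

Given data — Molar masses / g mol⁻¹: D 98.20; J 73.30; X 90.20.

557 g

n(Q) = 18.24 mol
n(D) = 2016 / 98.20 = 20.53 mol
n(J) = 586.0 / 73.30 = 7.995 mol
n(X) = 1.340×1000 / 90.20 = 14.86 mol
n/ν for Q = 18.24/2 = 9.120
n/ν for D = 20.53/3 = 6.843
n/ν for J = 7.995/1 = 7.995
n/ν for X = 14.86/3 = 4.953
Smallest n/ν is X → limiting reagent.
D consumed = (3/3) × 14.86 = 14.86 mol
D remaining = 20.53 − 14.86 = 5.670 mol
mass = 5.670 × 98.20 = 556.8 g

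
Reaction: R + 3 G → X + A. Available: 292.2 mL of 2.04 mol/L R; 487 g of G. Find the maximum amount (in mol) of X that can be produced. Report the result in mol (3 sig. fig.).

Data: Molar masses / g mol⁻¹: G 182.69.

n(R) = 2.04 × 292.2/1000 = 0.5961 mol
n(G) = 487.0 / 182.69 = 2.666 mol
n/ν for R = 0.5961/1 = 0.5961
n/ν for G = 2.666/3 = 0.8887
Smallest n/ν is R → limiting reagent.
n(X) = (1/1) × 0.5961 = 0.5961 mol

0.596 mol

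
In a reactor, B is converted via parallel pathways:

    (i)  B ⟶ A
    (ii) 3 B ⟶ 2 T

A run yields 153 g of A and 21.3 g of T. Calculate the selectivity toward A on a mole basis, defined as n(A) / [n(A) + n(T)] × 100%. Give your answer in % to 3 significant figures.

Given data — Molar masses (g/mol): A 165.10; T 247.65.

n(A) = 153 / 165.10 = 0.9267 mol
n(T) = 21.3 / 247.65 = 0.08601 mol
selectivity = 0.9267/(0.9267+0.08601) × 100 = 91.51 %

91.5 %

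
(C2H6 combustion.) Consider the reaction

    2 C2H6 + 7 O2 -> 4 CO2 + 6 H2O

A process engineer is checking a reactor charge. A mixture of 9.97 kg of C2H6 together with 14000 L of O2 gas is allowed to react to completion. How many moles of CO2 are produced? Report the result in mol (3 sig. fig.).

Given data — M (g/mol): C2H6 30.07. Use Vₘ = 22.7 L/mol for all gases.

n(C2H6) = 9.970×1000 / 30.07 = 331.6 mol
n(O2) = 14000 / 22.7 = 616.7 mol
n/ν → C2H6: 165.8, O2: 88.10; O2 is limiting.
n(CO2) = (4/7) × 616.7 = 352.4 mol

352 mol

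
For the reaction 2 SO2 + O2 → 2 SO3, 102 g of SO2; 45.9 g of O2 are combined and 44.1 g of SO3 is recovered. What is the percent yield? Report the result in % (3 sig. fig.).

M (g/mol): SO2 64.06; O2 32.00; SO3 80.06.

34.6 %

n(SO2) = 102.0 / 64.06 = 1.592 mol
n(O2) = 45.90 / 32.00 = 1.434 mol
n/ν for SO2 = 1.592/2 = 0.7960
n/ν for O2 = 1.434/1 = 1.434
Smallest n/ν is SO2 → limiting reagent.
theoretical n(SO3) = (2/2) × 1.592 = 1.592 mol → 127.5 g
% yield = 44.1 / 127.5 × 100 = 34.59 %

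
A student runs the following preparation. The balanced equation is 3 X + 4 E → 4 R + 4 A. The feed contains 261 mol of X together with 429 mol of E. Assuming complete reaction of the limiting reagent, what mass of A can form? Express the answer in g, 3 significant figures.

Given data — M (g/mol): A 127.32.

44300 g

n(X) = 261.0 mol
n(E) = 429.0 mol
n/ν → X: 87.00, E: 107.3; X is limiting.
n(A) = (4/3) × 261.0 = 348.0 mol
mass = 348.0 × 127.32 = 44310 g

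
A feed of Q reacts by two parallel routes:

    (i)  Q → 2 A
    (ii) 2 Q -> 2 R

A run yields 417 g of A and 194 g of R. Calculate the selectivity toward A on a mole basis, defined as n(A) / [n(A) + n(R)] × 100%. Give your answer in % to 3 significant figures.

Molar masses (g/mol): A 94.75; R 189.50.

n(A) = 417 / 94.75 = 4.401 mol
n(R) = 194 / 189.50 = 1.024 mol
selectivity = 4.401/(4.401+1.024) × 100 = 81.12 %

81.1 %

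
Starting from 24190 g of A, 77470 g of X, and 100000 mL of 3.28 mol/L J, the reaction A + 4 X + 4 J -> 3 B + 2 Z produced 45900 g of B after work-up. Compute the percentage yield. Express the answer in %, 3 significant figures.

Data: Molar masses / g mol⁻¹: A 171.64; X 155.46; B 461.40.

n(A) = 24190 / 171.64 = 140.9 mol
n(X) = 77470 / 155.46 = 498.3 mol
n(J) = 3.28 × 100000/1000 = 328.0 mol
n/ν for A = 140.9/1 = 140.9
n/ν for X = 498.3/4 = 124.6
n/ν for J = 328.0/4 = 82.00
Smallest n/ν is J → limiting reagent.
theoretical n(B) = (3/4) × 328.0 = 246.0 mol → 113500 g
% yield = 45900 / 113500 × 100 = 40.44 %

40.4 %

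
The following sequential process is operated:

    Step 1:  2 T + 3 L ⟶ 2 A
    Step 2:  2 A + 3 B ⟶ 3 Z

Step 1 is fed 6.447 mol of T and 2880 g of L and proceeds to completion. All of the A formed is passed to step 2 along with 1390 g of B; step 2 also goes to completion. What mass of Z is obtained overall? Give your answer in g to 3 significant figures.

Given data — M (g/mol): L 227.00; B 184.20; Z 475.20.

Step 1:
n(T) = 6.447 mol
n(L) = 2880 / 227.00 = 12.69 mol
n/ν → T: 3.224, L: 4.230; T is limiting.
n(A) produced = (2/2) × 6.447 = 6.447 mol
Step 2:
n(A) available = 6.447 mol
n(B) = 1390 / 184.20 = 7.546 mol
n/ν → A: 3.224, B: 2.515; B is limiting.
n(Z) = (3/3) × 7.546 = 7.546 mol
mass = 7.546 × 475.20 = 3586 g

3590 g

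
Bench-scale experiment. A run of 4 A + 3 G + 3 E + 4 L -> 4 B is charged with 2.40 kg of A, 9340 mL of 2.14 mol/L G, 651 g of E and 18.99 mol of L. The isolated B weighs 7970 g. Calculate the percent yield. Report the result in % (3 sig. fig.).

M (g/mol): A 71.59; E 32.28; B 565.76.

74.2 %

n(A) = 2.400×1000 / 71.59 = 33.52 mol
n(G) = 2.14 × 9340/1000 = 19.99 mol
n(E) = 651.0 / 32.28 = 20.17 mol
n(L) = 18.99 mol
n/ν → A: 8.380, G: 6.663, E: 6.723, L: 4.748; L is limiting.
theoretical n(B) = (4/4) × 18.99 = 18.99 mol → 10740 g
% yield = 7970 / 10740 × 100 = 74.21 %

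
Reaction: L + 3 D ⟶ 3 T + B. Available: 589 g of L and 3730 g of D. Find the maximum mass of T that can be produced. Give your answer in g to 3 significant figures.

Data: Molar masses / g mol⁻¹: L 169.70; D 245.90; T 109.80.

1140 g

n(L) = 589.0 / 169.70 = 3.471 mol
n(D) = 3730 / 245.90 = 15.17 mol
n/ν for L = 3.471/1 = 3.471
n/ν for D = 15.17/3 = 5.057
Smallest n/ν is L → limiting reagent.
n(T) = (3/1) × 3.471 = 10.41 mol
mass = 10.41 × 109.80 = 1143 g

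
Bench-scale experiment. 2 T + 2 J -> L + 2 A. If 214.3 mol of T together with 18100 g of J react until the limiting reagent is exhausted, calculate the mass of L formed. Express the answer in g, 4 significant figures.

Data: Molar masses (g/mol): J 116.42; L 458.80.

n(T) = 214.3 mol
n(J) = 18100 / 116.42 = 155.5 mol
n/ν → T: 107.2, J: 77.75; J is limiting.
n(L) = (1/2) × 155.5 = 77.75 mol
mass = 77.75 × 458.80 = 35670 g

35670 g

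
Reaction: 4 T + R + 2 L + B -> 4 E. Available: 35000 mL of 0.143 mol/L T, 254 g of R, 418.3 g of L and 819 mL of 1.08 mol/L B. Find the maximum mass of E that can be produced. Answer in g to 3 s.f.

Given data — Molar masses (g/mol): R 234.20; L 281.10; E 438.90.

n(T) = 0.143 × 35000/1000 = 5.005 mol
n(R) = 254.0 / 234.20 = 1.085 mol
n(L) = 418.3 / 281.10 = 1.488 mol
n(B) = 1.08 × 819.0/1000 = 0.8845 mol
n/ν for T = 5.005/4 = 1.251
n/ν for R = 1.085/1 = 1.085
n/ν for L = 1.488/2 = 0.7440
n/ν for B = 0.8845/1 = 0.8845
Smallest n/ν is L → limiting reagent.
n(E) = (4/2) × 1.488 = 2.976 mol
mass = 2.976 × 438.90 = 1306 g

1310 g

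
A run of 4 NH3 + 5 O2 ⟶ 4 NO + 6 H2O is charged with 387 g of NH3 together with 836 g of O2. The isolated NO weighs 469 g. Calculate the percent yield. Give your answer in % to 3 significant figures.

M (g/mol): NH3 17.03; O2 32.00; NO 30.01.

n(NH3) = 387.0 / 17.03 = 22.72 mol
n(O2) = 836.0 / 32.00 = 26.13 mol
n/ν for NH3 = 22.72/4 = 5.680
n/ν for O2 = 26.13/5 = 5.226
Smallest n/ν is O2 → limiting reagent.
theoretical n(NO) = (4/5) × 26.13 = 20.90 mol → 627.2 g
% yield = 469 / 627.2 × 100 = 74.78 %

74.8 %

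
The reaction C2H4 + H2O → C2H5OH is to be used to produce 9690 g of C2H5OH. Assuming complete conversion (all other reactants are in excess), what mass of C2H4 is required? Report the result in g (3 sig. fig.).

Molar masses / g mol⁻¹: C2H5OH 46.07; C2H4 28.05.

5900 g

n(C2H5OH) = 9690 / 46.07 = 210.3 mol
n(C2H4) = (1/1) × 210.3 = 210.3 mol
mass = 210.3 × 28.05 = 5899 g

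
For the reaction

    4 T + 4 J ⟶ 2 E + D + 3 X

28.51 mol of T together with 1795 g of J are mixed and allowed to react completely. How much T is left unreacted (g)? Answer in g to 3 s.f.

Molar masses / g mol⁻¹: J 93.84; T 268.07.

n(T) = 28.51 mol
n(J) = 1795 / 93.84 = 19.13 mol
n/ν → T: 7.128, J: 4.783; J is limiting.
T consumed = (4/4) × 19.13 = 19.13 mol
T remaining = 28.51 − 19.13 = 9.380 mol
mass = 9.380 × 268.07 = 2514 g

2510 g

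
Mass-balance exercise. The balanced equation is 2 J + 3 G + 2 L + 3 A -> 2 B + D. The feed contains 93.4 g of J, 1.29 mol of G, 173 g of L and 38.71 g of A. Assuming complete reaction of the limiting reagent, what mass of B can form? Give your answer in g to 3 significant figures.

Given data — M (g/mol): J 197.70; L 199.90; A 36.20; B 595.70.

281 g

n(J) = 93.40 / 197.70 = 0.4724 mol
n(G) = 1.290 mol
n(L) = 173.0 / 199.90 = 0.8654 mol
n(A) = 38.71 / 36.20 = 1.069 mol
n/ν → J: 0.2362, G: 0.4300, L: 0.4327, A: 0.3563; J is limiting.
n(B) = (2/2) × 0.4724 = 0.4724 mol
mass = 0.4724 × 595.70 = 281.4 g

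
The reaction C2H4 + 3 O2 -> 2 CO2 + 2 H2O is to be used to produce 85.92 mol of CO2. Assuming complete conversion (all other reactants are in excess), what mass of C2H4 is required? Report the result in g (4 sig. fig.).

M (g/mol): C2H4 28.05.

n(CO2) = 85.92 mol
n(C2H4) = (1/2) × 85.92 = 42.96 mol
mass = 42.96 × 28.05 = 1205 g

1205 g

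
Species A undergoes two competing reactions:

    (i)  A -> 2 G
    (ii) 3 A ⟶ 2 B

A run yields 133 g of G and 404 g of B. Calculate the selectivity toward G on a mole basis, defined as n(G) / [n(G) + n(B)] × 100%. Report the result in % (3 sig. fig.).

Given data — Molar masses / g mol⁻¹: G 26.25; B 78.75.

49.7 %

n(G) = 133 / 26.25 = 5.067 mol
n(B) = 404 / 78.75 = 5.130 mol
selectivity = 5.067/(5.067+5.130) × 100 = 49.69 %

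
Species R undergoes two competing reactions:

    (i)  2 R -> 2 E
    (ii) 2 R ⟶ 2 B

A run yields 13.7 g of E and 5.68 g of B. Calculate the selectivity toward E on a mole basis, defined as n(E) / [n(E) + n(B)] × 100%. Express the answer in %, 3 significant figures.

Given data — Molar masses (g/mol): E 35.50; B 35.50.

70.7 %

n(E) = 13.7 / 35.50 = 0.3859 mol
n(B) = 5.68 / 35.50 = 0.1600 mol
selectivity = 0.3859/(0.3859+0.1600) × 100 = 70.69 %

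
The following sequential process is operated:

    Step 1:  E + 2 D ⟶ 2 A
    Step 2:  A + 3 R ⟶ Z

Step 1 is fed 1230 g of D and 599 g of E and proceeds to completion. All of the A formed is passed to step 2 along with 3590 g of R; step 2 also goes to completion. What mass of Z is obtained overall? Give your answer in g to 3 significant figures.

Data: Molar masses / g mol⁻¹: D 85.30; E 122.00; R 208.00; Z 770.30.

Step 1:
n(D) = 1230 / 85.30 = 14.42 mol
n(E) = 599.0 / 122.00 = 4.910 mol
n/ν for D = 14.42/2 = 7.210
n/ν for E = 4.910/1 = 4.910
Smallest n/ν is E → limiting reagent.
n(A) produced = (2/1) × 4.910 = 9.820 mol
Step 2:
n(A) available = 9.820 mol
n(R) = 3590 / 208.00 = 17.26 mol
n/ν for A = 9.820/1 = 9.820
n/ν for R = 17.26/3 = 5.753
Smallest n/ν is R → limiting reagent.
n(Z) = (1/3) × 17.26 = 5.753 mol
mass = 5.753 × 770.30 = 4432 g

4430 g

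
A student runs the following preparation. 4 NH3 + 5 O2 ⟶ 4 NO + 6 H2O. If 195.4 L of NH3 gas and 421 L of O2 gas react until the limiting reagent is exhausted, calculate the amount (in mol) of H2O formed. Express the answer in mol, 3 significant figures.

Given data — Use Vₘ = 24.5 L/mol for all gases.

n(NH3) = 195.4 / 24.5 = 7.976 mol
n(O2) = 421.0 / 24.5 = 17.18 mol
n/ν → NH3: 1.994, O2: 3.436; NH3 is limiting.
n(H2O) = (6/4) × 7.976 = 11.96 mol

12.0 mol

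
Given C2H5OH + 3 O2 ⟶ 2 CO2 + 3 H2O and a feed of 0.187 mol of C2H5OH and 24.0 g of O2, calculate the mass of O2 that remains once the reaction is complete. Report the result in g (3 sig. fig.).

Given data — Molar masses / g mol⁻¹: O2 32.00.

n(C2H5OH) = 0.1870 mol
n(O2) = 24.00 / 32.00 = 0.7500 mol
n/ν for C2H5OH = 0.1870/1 = 0.1870
n/ν for O2 = 0.7500/3 = 0.2500
Smallest n/ν is C2H5OH → limiting reagent.
O2 consumed = (3/1) × 0.1870 = 0.5610 mol
O2 remaining = 0.7500 − 0.5610 = 0.1890 mol
mass = 0.1890 × 32.00 = 6.048 g

6.05 g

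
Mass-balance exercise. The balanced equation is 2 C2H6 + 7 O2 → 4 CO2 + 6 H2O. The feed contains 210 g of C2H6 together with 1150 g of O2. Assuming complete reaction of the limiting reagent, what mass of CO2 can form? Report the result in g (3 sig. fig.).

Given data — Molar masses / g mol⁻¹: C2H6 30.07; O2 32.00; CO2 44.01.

n(C2H6) = 210.0 / 30.07 = 6.984 mol
n(O2) = 1150 / 32.00 = 35.94 mol
n/ν for C2H6 = 6.984/2 = 3.492
n/ν for O2 = 35.94/7 = 5.134
Smallest n/ν is C2H6 → limiting reagent.
n(CO2) = (4/2) × 6.984 = 13.97 mol
mass = 13.97 × 44.01 = 614.8 g

615 g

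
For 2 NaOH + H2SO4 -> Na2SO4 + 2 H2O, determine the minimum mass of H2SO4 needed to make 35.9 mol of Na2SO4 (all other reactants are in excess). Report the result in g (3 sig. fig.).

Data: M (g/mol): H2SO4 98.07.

3520 g

n(Na2SO4) = 35.90 mol
n(H2SO4) = (1/1) × 35.90 = 35.90 mol
mass = 35.90 × 98.07 = 3521 g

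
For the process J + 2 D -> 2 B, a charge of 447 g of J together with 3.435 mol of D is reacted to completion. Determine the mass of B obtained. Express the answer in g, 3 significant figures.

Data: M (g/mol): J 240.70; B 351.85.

n(J) = 447.0 / 240.70 = 1.857 mol
n(D) = 3.435 mol
n/ν for J = 1.857/1 = 1.857
n/ν for D = 3.435/2 = 1.718
Smallest n/ν is D → limiting reagent.
n(B) = (2/2) × 3.435 = 3.435 mol
mass = 3.435 × 351.85 = 1209 g

1210 g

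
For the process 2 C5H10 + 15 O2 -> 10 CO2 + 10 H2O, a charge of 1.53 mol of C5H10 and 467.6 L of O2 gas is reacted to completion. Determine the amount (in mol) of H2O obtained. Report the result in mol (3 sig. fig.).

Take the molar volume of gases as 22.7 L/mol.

7.65 mol

n(C5H10) = 1.530 mol
n(O2) = 467.6 / 22.7 = 20.60 mol
n/ν for C5H10 = 1.530/2 = 0.7650
n/ν for O2 = 20.60/15 = 1.373
Smallest n/ν is C5H10 → limiting reagent.
n(H2O) = (10/2) × 1.530 = 7.650 mol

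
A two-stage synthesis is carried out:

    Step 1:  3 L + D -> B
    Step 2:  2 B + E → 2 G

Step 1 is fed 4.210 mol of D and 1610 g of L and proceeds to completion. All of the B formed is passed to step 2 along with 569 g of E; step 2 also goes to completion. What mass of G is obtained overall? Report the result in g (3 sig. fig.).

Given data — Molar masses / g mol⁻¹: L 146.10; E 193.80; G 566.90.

2080 g

Step 1:
n(D) = 4.210 mol
n(L) = 1610 / 146.10 = 11.02 mol
n/ν for D = 4.210/1 = 4.210
n/ν for L = 11.02/3 = 3.673
Smallest n/ν is L → limiting reagent.
n(B) produced = (1/3) × 11.02 = 3.673 mol
Step 2:
n(B) available = 3.673 mol
n(E) = 569.0 / 193.80 = 2.936 mol
n/ν for B = 3.673/2 = 1.837
n/ν for E = 2.936/1 = 2.936
Smallest n/ν is B → limiting reagent.
n(G) = (2/2) × 3.673 = 3.673 mol
mass = 3.673 × 566.90 = 2082 g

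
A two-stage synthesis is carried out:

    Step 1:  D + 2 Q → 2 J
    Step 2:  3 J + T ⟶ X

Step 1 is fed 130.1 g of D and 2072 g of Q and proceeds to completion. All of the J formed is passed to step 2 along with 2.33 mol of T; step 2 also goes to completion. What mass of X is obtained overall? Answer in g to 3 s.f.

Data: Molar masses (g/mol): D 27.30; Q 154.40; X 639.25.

1490 g

Step 1:
n(D) = 130.1 / 27.30 = 4.766 mol
n(Q) = 2072 / 154.40 = 13.42 mol
n/ν for D = 4.766/1 = 4.766
n/ν for Q = 13.42/2 = 6.710
Smallest n/ν is D → limiting reagent.
n(J) produced = (2/1) × 4.766 = 9.532 mol
Step 2:
n(J) available = 9.532 mol
n(T) = 2.330 mol
n/ν for J = 9.532/3 = 3.177
n/ν for T = 2.330/1 = 2.330
Smallest n/ν is T → limiting reagent.
n(X) = (1/1) × 2.330 = 2.330 mol
mass = 2.330 × 639.25 = 1489 g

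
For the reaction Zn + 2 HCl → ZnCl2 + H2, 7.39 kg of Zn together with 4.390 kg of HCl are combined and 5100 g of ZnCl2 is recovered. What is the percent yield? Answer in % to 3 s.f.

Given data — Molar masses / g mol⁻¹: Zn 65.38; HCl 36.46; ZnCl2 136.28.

62.2 %

n(Zn) = 7.390×1000 / 65.38 = 113.0 mol
n(HCl) = 4.390×1000 / 36.46 = 120.4 mol
n/ν → Zn: 113.0, HCl: 60.20; HCl is limiting.
theoretical n(ZnCl2) = (1/2) × 120.4 = 60.20 mol → 8204 g
% yield = 5100 / 8204 × 100 = 62.16 %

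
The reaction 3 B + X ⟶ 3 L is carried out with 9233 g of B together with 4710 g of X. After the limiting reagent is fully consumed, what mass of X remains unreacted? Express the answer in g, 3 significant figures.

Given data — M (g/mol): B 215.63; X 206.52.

1760 g

n(B) = 9233 / 215.63 = 42.82 mol
n(X) = 4710 / 206.52 = 22.81 mol
n/ν for B = 42.82/3 = 14.27
n/ν for X = 22.81/1 = 22.81
Smallest n/ν is B → limiting reagent.
X consumed = (1/3) × 42.82 = 14.27 mol
X remaining = 22.81 − 14.27 = 8.540 mol
mass = 8.540 × 206.52 = 1764 g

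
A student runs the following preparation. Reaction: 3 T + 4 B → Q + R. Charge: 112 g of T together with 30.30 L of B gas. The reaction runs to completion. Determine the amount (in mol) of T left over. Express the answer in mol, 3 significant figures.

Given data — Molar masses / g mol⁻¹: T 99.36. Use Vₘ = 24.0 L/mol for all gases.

0.180 mol

n(T) = 112.0 / 99.36 = 1.127 mol
n(B) = 30.30 / 24.0 = 1.263 mol
n/ν → T: 0.3757, B: 0.3158; B is limiting.
T consumed = (3/4) × 1.263 = 0.9473 mol
T remaining = 1.127 − 0.9473 = 0.1797 mol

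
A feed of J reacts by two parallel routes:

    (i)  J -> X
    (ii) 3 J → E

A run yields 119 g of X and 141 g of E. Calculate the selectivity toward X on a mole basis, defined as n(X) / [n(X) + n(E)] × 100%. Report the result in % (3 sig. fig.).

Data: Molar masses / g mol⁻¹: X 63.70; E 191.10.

71.7 %

n(X) = 119 / 63.70 = 1.868 mol
n(E) = 141 / 191.10 = 0.7378 mol
selectivity = 1.868/(1.868+0.7378) × 100 = 71.69 %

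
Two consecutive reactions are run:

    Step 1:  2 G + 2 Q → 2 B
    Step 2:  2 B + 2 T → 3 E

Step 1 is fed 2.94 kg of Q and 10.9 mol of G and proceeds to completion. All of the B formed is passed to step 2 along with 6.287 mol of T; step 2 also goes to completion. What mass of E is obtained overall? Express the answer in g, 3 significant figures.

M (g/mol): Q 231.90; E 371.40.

3500 g

Step 1:
n(Q) = 2.940×1000 / 231.90 = 12.68 mol
n(G) = 10.90 mol
n/ν → Q: 6.340, G: 5.450; G is limiting.
n(B) produced = (2/2) × 10.90 = 10.90 mol
Step 2:
n(B) available = 10.90 mol
n(T) = 6.287 mol
n/ν → B: 5.450, T: 3.144; T is limiting.
n(E) = (3/2) × 6.287 = 9.431 mol
mass = 9.431 × 371.40 = 3503 g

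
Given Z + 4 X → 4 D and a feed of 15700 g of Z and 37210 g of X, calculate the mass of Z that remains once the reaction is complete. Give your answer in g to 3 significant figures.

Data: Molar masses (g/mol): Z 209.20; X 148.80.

n(Z) = 15700 / 209.20 = 75.05 mol
n(X) = 37210 / 148.80 = 250.1 mol
n/ν → Z: 75.05, X: 62.53; X is limiting.
Z consumed = (1/4) × 250.1 = 62.53 mol
Z remaining = 75.05 − 62.53 = 12.52 mol
mass = 12.52 × 209.20 = 2619 g

2620 g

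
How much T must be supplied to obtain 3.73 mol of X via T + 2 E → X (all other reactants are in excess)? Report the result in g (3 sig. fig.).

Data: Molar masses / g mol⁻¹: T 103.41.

n(X) = 3.730 mol
n(T) = (1/1) × 3.730 = 3.730 mol
mass = 3.730 × 103.41 = 385.7 g

386 g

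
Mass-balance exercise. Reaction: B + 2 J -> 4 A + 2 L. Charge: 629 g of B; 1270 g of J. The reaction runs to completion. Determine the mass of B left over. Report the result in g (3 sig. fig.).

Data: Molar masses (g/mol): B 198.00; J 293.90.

n(B) = 629.0 / 198.00 = 3.177 mol
n(J) = 1270 / 293.90 = 4.321 mol
n/ν for B = 3.177/1 = 3.177
n/ν for J = 4.321/2 = 2.161
Smallest n/ν is J → limiting reagent.
B consumed = (1/2) × 4.321 = 2.161 mol
B remaining = 3.177 − 2.161 = 1.016 mol
mass = 1.016 × 198.00 = 201.2 g

201 g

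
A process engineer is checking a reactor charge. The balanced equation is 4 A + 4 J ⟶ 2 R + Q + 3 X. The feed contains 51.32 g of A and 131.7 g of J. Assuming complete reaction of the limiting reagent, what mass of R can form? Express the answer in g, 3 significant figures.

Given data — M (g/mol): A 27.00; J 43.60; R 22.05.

21.0 g

n(A) = 51.32 / 27.00 = 1.901 mol
n(J) = 131.7 / 43.60 = 3.021 mol
n/ν for A = 1.901/4 = 0.4753
n/ν for J = 3.021/4 = 0.7553
Smallest n/ν is A → limiting reagent.
n(R) = (2/4) × 1.901 = 0.9505 mol
mass = 0.9505 × 22.05 = 20.96 g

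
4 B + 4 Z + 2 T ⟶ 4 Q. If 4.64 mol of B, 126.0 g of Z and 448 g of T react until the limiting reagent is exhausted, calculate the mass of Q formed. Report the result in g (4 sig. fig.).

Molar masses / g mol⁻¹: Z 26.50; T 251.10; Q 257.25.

917.9 g

n(B) = 4.640 mol
n(Z) = 126.0 / 26.50 = 4.755 mol
n(T) = 448.0 / 251.10 = 1.784 mol
n/ν → B: 1.160, Z: 1.189, T: 0.8920; T is limiting.
n(Q) = (4/2) × 1.784 = 3.568 mol
mass = 3.568 × 257.25 = 917.9 g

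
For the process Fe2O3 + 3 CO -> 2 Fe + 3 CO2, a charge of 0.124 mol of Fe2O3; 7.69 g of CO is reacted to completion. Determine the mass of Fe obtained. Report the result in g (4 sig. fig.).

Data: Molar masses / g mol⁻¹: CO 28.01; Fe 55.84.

10.22 g

n(Fe2O3) = 0.1240 mol
n(CO) = 7.690 / 28.01 = 0.2745 mol
n/ν for Fe2O3 = 0.1240/1 = 0.1240
n/ν for CO = 0.2745/3 = 0.09150
Smallest n/ν is CO → limiting reagent.
n(Fe) = (2/3) × 0.2745 = 0.1830 mol
mass = 0.1830 × 55.84 = 10.22 g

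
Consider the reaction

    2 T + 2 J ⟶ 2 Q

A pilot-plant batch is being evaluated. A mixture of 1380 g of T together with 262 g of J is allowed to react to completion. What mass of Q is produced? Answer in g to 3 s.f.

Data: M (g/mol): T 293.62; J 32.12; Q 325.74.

n(T) = 1380 / 293.62 = 4.700 mol
n(J) = 262.0 / 32.12 = 8.157 mol
n/ν for T = 4.700/2 = 2.350
n/ν for J = 8.157/2 = 4.079
Smallest n/ν is T → limiting reagent.
n(Q) = (2/2) × 4.700 = 4.700 mol
mass = 4.700 × 325.74 = 1531 g

1530 g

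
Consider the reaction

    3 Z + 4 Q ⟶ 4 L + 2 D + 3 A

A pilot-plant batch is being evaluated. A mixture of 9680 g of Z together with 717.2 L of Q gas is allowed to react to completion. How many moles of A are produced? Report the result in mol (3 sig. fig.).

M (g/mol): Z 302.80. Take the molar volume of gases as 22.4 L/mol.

24.0 mol

n(Z) = 9680 / 302.80 = 31.97 mol
n(Q) = 717.2 / 22.4 = 32.02 mol
n/ν → Z: 10.66, Q: 8.005; Q is limiting.
n(A) = (3/4) × 32.02 = 24.02 mol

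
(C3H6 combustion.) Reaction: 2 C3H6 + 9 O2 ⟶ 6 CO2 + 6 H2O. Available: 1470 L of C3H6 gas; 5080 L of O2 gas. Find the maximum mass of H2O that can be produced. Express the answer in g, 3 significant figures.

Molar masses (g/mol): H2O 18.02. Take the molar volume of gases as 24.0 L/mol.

n(C3H6) = 1470 / 24.0 = 61.25 mol
n(O2) = 5080 / 24.0 = 211.7 mol
n/ν → C3H6: 30.63, O2: 23.52; O2 is limiting.
n(H2O) = (6/9) × 211.7 = 141.1 mol
mass = 141.1 × 18.02 = 2543 g

2540 g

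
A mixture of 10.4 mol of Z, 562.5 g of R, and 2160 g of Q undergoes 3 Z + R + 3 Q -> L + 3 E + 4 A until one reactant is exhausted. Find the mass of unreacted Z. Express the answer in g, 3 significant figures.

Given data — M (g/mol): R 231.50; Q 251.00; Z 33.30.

n(Z) = 10.40 mol
n(R) = 562.5 / 231.50 = 2.430 mol
n(Q) = 2160 / 251.00 = 8.606 mol
n/ν → Z: 3.467, R: 2.430, Q: 2.869; R is limiting.
Z consumed = (3/1) × 2.430 = 7.290 mol
Z remaining = 10.40 − 7.290 = 3.110 mol
mass = 3.110 × 33.30 = 103.6 g

104 g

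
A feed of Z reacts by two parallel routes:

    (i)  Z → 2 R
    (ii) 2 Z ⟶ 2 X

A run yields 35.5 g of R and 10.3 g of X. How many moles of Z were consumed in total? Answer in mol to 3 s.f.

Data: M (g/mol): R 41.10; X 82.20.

n(R) = 35.5 / 41.10 = 0.8637 mol
n(X) = 10.3 / 82.20 = 0.1253 mol
n(Z) via (i) = (1/2)×0.8637 = 0.4319 mol
n(Z) via (ii) = (2/2)×0.1253 = 0.1253 mol
total n(Z) = 0.4319 + 0.1253 = 0.5572 mol

0.557 mol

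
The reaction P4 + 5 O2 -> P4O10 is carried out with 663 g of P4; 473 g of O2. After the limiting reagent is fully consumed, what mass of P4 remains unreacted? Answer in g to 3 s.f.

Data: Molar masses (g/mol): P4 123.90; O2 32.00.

n(P4) = 663.0 / 123.90 = 5.351 mol
n(O2) = 473.0 / 32.00 = 14.78 mol
n/ν for P4 = 5.351/1 = 5.351
n/ν for O2 = 14.78/5 = 2.956
Smallest n/ν is O2 → limiting reagent.
P4 consumed = (1/5) × 14.78 = 2.956 mol
P4 remaining = 5.351 − 2.956 = 2.395 mol
mass = 2.395 × 123.90 = 296.7 g

297 g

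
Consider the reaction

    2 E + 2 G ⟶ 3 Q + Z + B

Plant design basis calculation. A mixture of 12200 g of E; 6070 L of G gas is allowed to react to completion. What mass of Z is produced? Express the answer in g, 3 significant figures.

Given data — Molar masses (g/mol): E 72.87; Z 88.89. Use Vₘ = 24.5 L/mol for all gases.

7440 g

n(E) = 12200 / 72.87 = 167.4 mol
n(G) = 6070 / 24.5 = 247.8 mol
n/ν for E = 167.4/2 = 83.70
n/ν for G = 247.8/2 = 123.9
Smallest n/ν is E → limiting reagent.
n(Z) = (1/2) × 167.4 = 83.70 mol
mass = 83.70 × 88.89 = 7440 g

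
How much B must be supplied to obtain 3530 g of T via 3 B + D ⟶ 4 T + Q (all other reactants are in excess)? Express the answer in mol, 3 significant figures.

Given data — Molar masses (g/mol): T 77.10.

34.3 mol

n(T) = 3530 / 77.10 = 45.78 mol
n(B) = (3/4) × 45.78 = 34.34 mol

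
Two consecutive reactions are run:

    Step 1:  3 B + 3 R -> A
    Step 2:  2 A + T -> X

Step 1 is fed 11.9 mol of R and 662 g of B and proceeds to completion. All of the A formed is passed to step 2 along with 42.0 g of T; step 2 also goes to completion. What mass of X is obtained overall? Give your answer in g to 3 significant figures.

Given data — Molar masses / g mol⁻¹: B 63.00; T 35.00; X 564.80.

678 g

Step 1:
n(R) = 11.90 mol
n(B) = 662.0 / 63.00 = 10.51 mol
n/ν for R = 11.90/3 = 3.967
n/ν for B = 10.51/3 = 3.503
Smallest n/ν is B → limiting reagent.
n(A) produced = (1/3) × 10.51 = 3.503 mol
Step 2:
n(A) available = 3.503 mol
n(T) = 42.00 / 35.00 = 1.200 mol
n/ν for A = 3.503/2 = 1.752
n/ν for T = 1.200/1 = 1.200
Smallest n/ν is T → limiting reagent.
n(X) = (1/1) × 1.200 = 1.200 mol
mass = 1.200 × 564.80 = 677.8 g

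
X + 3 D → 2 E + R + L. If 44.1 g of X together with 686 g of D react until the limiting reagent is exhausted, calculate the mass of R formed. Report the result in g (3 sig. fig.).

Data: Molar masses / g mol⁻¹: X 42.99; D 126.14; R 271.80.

279 g

n(X) = 44.10 / 42.99 = 1.026 mol
n(D) = 686.0 / 126.14 = 5.438 mol
n/ν for X = 1.026/1 = 1.026
n/ν for D = 5.438/3 = 1.813
Smallest n/ν is X → limiting reagent.
n(R) = (1/1) × 1.026 = 1.026 mol
mass = 1.026 × 271.80 = 278.9 g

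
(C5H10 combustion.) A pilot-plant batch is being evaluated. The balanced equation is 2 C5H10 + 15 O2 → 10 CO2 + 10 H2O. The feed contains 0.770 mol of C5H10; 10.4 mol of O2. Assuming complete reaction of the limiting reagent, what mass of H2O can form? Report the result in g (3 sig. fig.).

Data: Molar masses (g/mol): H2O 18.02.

69.4 g

n(C5H10) = 0.7700 mol
n(O2) = 10.40 mol
n/ν for C5H10 = 0.7700/2 = 0.3850
n/ν for O2 = 10.40/15 = 0.6933
Smallest n/ν is C5H10 → limiting reagent.
n(H2O) = (10/2) × 0.7700 = 3.850 mol
mass = 3.850 × 18.02 = 69.38 g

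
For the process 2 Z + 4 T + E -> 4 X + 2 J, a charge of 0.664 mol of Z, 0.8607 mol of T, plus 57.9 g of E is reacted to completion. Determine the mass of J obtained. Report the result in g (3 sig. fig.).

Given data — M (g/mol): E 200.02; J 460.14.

198 g

n(Z) = 0.6640 mol
n(T) = 0.8607 mol
n(E) = 57.90 / 200.02 = 0.2895 mol
n/ν for Z = 0.6640/2 = 0.3320
n/ν for T = 0.8607/4 = 0.2152
n/ν for E = 0.2895/1 = 0.2895
Smallest n/ν is T → limiting reagent.
n(J) = (2/4) × 0.8607 = 0.4304 mol
mass = 0.4304 × 460.14 = 198.0 g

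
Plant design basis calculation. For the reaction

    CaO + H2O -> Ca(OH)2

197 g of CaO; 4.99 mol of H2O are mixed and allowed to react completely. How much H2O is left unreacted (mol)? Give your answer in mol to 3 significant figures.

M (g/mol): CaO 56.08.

1.48 mol

n(CaO) = 197.0 / 56.08 = 3.513 mol
n(H2O) = 4.990 mol
n/ν → CaO: 3.513, H2O: 4.990; CaO is limiting.
H2O consumed = (1/1) × 3.513 = 3.513 mol
H2O remaining = 4.990 − 3.513 = 1.477 mol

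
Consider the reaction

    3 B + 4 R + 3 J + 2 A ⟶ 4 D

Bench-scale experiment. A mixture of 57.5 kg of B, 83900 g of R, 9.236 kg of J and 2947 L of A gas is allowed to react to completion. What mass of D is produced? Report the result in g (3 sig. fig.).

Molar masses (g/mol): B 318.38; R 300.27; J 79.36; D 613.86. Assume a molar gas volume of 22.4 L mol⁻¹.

95300 g

n(B) = 57.50×1000 / 318.38 = 180.6 mol
n(R) = 83900 / 300.27 = 279.4 mol
n(J) = 9.236×1000 / 79.36 = 116.4 mol
n(A) = 2947 / 22.4 = 131.6 mol
n/ν → B: 60.20, R: 69.85, J: 38.80, A: 65.80; J is limiting.
n(D) = (4/3) × 116.4 = 155.2 mol
mass = 155.2 × 613.86 = 95270 g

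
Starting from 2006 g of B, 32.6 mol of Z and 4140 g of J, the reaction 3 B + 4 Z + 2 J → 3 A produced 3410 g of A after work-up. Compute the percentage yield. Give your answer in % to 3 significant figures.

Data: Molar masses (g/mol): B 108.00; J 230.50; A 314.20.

58.4 %

n(B) = 2006 / 108.00 = 18.57 mol
n(Z) = 32.60 mol
n(J) = 4140 / 230.50 = 17.96 mol
n/ν for B = 18.57/3 = 6.190
n/ν for Z = 32.60/4 = 8.150
n/ν for J = 17.96/2 = 8.980
Smallest n/ν is B → limiting reagent.
theoretical n(A) = (3/3) × 18.57 = 18.57 mol → 5835 g
% yield = 3410 / 5835 × 100 = 58.44 %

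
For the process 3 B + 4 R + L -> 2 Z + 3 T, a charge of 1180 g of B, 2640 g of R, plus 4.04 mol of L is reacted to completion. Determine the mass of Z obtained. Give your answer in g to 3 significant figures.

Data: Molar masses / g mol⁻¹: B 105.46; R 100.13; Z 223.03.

n(B) = 1180 / 105.46 = 11.19 mol
n(R) = 2640 / 100.13 = 26.37 mol
n(L) = 4.040 mol
n/ν → B: 3.730, R: 6.593, L: 4.040; B is limiting.
n(Z) = (2/3) × 11.19 = 7.460 mol
mass = 7.460 × 223.03 = 1664 g

1660 g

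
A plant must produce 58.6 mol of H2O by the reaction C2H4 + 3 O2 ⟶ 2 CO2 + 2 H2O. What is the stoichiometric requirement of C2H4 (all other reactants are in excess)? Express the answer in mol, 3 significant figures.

n(H2O) = 58.60 mol
n(C2H4) = (1/2) × 58.60 = 29.30 mol

29.3 mol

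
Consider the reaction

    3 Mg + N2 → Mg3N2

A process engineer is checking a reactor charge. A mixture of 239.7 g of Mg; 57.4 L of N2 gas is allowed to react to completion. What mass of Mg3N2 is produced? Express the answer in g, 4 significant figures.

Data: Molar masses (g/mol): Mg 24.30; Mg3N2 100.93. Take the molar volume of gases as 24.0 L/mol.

n(Mg) = 239.7 / 24.30 = 9.864 mol
n(N2) = 57.40 / 24.0 = 2.392 mol
n/ν for Mg = 9.864/3 = 3.288
n/ν for N2 = 2.392/1 = 2.392
Smallest n/ν is N2 → limiting reagent.
n(Mg3N2) = (1/1) × 2.392 = 2.392 mol
mass = 2.392 × 100.93 = 241.4 g

241.4 g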